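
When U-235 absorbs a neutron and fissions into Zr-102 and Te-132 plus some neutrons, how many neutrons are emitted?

2

Conserve mass number: 236 = 102 + 132 + k, so k = 236 − 234 = 2.
Check atomic number: 92 = 40 + 52 + 0 = 92. ✓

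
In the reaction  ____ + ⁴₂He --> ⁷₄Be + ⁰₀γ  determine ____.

Conserve mass number: A + 4 = 7 + 0, so A = 3.
Conserve atomic number: Z + 2 = 4 + 0, so Z = 2.
Z = 2 is helium, so the species is ³₂He.

He-3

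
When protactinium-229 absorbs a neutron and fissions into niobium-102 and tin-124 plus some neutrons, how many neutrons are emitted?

Conserve mass number: 230 = 102 + 124 + k, so k = 230 − 226 = 4.
Check atomic number: 91 = 41 + 50 + 0 = 91. ✓

4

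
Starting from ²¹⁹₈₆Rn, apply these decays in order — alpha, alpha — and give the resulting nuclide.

Start: (A, Z) = (219, 86).
After α: (215, 84).
After α: (211, 82).
Z = 82 is lead.

Pb-211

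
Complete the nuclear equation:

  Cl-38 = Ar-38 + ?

Conserve mass number: 38 = 38 + A, so A = 0.
Conserve atomic number: 17 = 18 + Z, so Z = -1.
A = 0 and Z = -1 is e⁻ — a beta-minus particle.

beta-minus particle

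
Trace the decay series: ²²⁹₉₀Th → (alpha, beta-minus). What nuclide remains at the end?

Start: (A, Z) = (229, 90).
After α: (225, 88).
After β⁻: (225, 89).
Z = 89 is actinium.

Ac-225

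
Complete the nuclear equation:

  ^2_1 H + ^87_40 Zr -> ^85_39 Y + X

Conserve mass number: 2 + 87 = 85 + A, so A = 4.
Conserve atomic number: 1 + 40 = 39 + Z, so Z = 2.
A = 4 and Z = 2 is ^4_2 He — an alpha particle.

alpha particle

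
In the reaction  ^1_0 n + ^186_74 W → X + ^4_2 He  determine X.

Hf-183

Conserve mass number: 1 + 186 = A + 4, so A = 183.
Conserve atomic number: 0 + 74 = Z + 2, so Z = 72.
Z = 72 is hafnium, so the species is ^183_72 Hf.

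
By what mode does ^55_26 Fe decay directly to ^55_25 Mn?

ΔA = 55 − 55 = 0; ΔZ = 25 − 26 = -1.
A is unchanged and Z drops by 1 — a proton has become a neutron (β⁺ emission or electron capture).

beta-plus decay or electron capture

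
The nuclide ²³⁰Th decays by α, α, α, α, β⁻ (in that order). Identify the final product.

Bi-214

Start: (A, Z) = (230, 90).
After α: (226, 88).
After α: (222, 86).
After α: (218, 84).
After α: (214, 82).
After β⁻: (214, 83).
Z = 83 is bismuth.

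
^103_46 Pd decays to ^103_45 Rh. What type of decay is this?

ΔA = 103 − 103 = 0; ΔZ = 45 − 46 = -1.
A is unchanged and Z drops by 1 — a proton has become a neutron (β⁺ emission or electron capture).

beta-plus decay or electron capture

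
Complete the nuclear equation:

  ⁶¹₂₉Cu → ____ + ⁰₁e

Ni-61

Conserve mass number: 61 = A + 0, so A = 61.
Conserve atomic number: 29 = Z + 1, so Z = 28.
Z = 28 is nickel, so the species is ⁶¹₂₈Ni.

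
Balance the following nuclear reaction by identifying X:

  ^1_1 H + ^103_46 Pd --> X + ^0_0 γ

Conserve mass number: 1 + 103 = A + 0, so A = 104.
Conserve atomic number: 1 + 46 = Z + 0, so Z = 47.
Z = 47 is silver, so the species is ^104_47 Ag.

Ag-104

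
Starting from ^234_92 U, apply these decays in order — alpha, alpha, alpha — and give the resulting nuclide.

Rn-222

Start: (A, Z) = (234, 92).
After α: (230, 90).
After α: (226, 88).
After α: (222, 86).
Z = 86 is radon.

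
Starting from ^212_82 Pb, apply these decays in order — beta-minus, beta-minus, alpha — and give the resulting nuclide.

Pb-208

Start: (A, Z) = (212, 82).
After β⁻: (212, 83).
After β⁻: (212, 84).
After α: (208, 82).
Z = 82 is lead.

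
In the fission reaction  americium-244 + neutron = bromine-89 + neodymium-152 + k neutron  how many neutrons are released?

4

Conserve mass number: 245 = 89 + 152 + k, so k = 245 − 241 = 4.
Check atomic number: 95 = 35 + 60 + 0 = 95. ✓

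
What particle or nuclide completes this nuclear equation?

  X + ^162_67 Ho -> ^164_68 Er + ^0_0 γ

Conserve mass number: A + 162 = 164 + 0, so A = 2.
Conserve atomic number: Z + 67 = 68 + 0, so Z = 1.
A = 2 and Z = 1 is ^2_1 H — a deuteron.

deuteron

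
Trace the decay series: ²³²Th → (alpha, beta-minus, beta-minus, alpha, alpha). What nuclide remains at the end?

Rn-220

Start: (A, Z) = (232, 90).
After α: (228, 88).
After β⁻: (228, 89).
After β⁻: (228, 90).
After α: (224, 88).
After α: (220, 86).
Z = 86 is radon.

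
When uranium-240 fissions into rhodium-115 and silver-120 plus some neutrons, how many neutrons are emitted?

5

Conserve mass number: 240 = 115 + 120 + k, so k = 240 − 235 = 5.
Check atomic number: 92 = 45 + 47 + 0 = 92. ✓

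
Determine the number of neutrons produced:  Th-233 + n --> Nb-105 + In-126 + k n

Conserve mass number: 234 = 105 + 126 + k, so k = 234 − 231 = 3.
Check atomic number: 90 = 41 + 49 + 0 = 90. ✓

3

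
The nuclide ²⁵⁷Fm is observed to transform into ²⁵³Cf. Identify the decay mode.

ΔA = 253 − 257 = -4; ΔZ = 98 − 100 = -2.
A drops by 4 and Z drops by 2 — the signature of alpha emission.

alpha decay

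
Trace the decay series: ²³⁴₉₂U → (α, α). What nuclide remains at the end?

Ra-226

Start: (A, Z) = (234, 92).
After α: (230, 90).
After α: (226, 88).
Z = 88 is radium.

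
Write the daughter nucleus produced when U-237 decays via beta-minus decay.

Np-237

Beta-minus decay: mass number changes by +0, atomic number by +1.
A: 237 = 237; Z: 92 + 1 = 93.
Z = 93 is neptunium, so the daughter is Np-237.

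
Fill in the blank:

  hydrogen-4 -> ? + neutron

Conserve mass number: 4 = A + 1, so A = 3.
Conserve atomic number: 1 = Z + 0, so Z = 1.
A = 3 and Z = 1 is hydrogen-3 — a triton.

H-3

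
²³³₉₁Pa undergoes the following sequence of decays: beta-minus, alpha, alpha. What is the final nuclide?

Ra-225

Start: (A, Z) = (233, 91).
After β⁻: (233, 92).
After α: (229, 90).
After α: (225, 88).
Z = 88 is radium.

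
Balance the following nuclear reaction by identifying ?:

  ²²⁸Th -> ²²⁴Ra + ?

alpha particle

Conserve mass number: 228 = 224 + A, so A = 4.
Conserve atomic number: 90 = 88 + Z, so Z = 2.
A = 4 and Z = 2 is ⁴He — an alpha particle.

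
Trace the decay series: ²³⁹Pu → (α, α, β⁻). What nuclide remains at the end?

Start: (A, Z) = (239, 94).
After α: (235, 92).
After α: (231, 90).
After β⁻: (231, 91).
Z = 91 is protactinium.

Pa-231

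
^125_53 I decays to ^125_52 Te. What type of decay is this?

ΔA = 125 − 125 = 0; ΔZ = 52 − 53 = -1.
A is unchanged and Z drops by 1 — a proton has become a neutron (β⁺ emission or electron capture).

beta-plus decay or electron capture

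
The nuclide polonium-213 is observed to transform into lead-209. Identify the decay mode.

ΔA = 209 − 213 = -4; ΔZ = 82 − 84 = -2.
A drops by 4 and Z drops by 2 — the signature of alpha emission.

alpha decay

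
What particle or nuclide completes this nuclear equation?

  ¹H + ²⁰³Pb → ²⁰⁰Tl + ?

alpha particle

Conserve mass number: 1 + 203 = 200 + A, so A = 4.
Conserve atomic number: 1 + 82 = 81 + Z, so Z = 2.
A = 4 and Z = 2 is ⁴He — an alpha particle.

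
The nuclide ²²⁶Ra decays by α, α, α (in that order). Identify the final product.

Start: (A, Z) = (226, 88).
After α: (222, 86).
After α: (218, 84).
After α: (214, 82).
Z = 82 is lead.

Pb-214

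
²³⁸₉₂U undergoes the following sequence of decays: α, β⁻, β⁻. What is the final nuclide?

Start: (A, Z) = (238, 92).
After α: (234, 90).
After β⁻: (234, 91).
After β⁻: (234, 92).
Z = 92 is uranium.

U-234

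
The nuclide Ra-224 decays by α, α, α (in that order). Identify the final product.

Start: (A, Z) = (224, 88).
After α: (220, 86).
After α: (216, 84).
After α: (212, 82).
Z = 82 is lead.

Pb-212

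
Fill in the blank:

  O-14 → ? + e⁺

Conserve mass number: 14 = A + 0, so A = 14.
Conserve atomic number: 8 = Z + 1, so Z = 7.
Z = 7 is nitrogen, so the species is N-14.

N-14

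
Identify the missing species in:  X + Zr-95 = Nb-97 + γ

Conserve mass number: A + 95 = 97 + 0, so A = 2.
Conserve atomic number: Z + 40 = 41 + 0, so Z = 1.
A = 2 and Z = 1 is H-2 — a deuteron.

deuteron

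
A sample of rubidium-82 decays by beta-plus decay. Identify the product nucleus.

Beta-plus decay: mass number changes by +0, atomic number by -1.
A: 82 = 82; Z: 37 − 1 = 36.
Z = 36 is krypton, so the daughter is krypton-82.

Kr-82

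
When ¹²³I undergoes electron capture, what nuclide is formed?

Te-123

Electron capture: mass number changes by +0, atomic number by -1.
A: 123 = 123; Z: 53 − 1 = 52.
Z = 52 is tellurium, so the daughter is ¹²³Te.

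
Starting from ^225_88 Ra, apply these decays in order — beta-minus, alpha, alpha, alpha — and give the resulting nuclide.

Bi-213

Start: (A, Z) = (225, 88).
After β⁻: (225, 89).
After α: (221, 87).
After α: (217, 85).
After α: (213, 83).
Z = 83 is bismuth.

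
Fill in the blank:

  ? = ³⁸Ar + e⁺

K-38

Conserve mass number: A = 38 + 0, so A = 38.
Conserve atomic number: Z = 18 + 1, so Z = 19.
Z = 19 is potassium, so the species is ³⁸K.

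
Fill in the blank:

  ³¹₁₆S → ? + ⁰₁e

Conserve mass number: 31 = A + 0, so A = 31.
Conserve atomic number: 16 = Z + 1, so Z = 15.
Z = 15 is phosphorus, so the species is ³¹₁₅P.

P-31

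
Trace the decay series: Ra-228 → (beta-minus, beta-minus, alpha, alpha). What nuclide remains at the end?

Rn-220

Start: (A, Z) = (228, 88).
After β⁻: (228, 89).
After β⁻: (228, 90).
After α: (224, 88).
After α: (220, 86).
Z = 86 is radon.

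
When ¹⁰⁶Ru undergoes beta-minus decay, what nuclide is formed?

Beta-minus decay: mass number changes by +0, atomic number by +1.
A: 106 = 106; Z: 44 + 1 = 45.
Z = 45 is rhodium, so the daughter is ¹⁰⁶Rh.

Rh-106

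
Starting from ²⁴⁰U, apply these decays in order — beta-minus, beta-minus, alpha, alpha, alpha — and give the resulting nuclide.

Start: (A, Z) = (240, 92).
After β⁻: (240, 93).
After β⁻: (240, 94).
After α: (236, 92).
After α: (232, 90).
After α: (228, 88).
Z = 88 is radium.

Ra-228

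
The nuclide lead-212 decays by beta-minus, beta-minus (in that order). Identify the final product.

Start: (A, Z) = (212, 82).
After β⁻: (212, 83).
After β⁻: (212, 84).
Z = 84 is polonium.

Po-212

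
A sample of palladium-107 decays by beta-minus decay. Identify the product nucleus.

Beta-minus decay: mass number changes by +0, atomic number by +1.
A: 107 = 107; Z: 46 + 1 = 47.
Z = 47 is silver, so the daughter is silver-107.

Ag-107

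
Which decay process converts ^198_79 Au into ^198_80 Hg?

beta-minus decay

ΔA = 198 − 198 = 0; ΔZ = 80 − 79 = +1.
A is unchanged and Z rises by 1 — a neutron has become a proton (β⁻ decay).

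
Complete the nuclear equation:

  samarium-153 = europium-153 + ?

beta-minus particle

Conserve mass number: 153 = 153 + A, so A = 0.
Conserve atomic number: 62 = 63 + Z, so Z = -1.
A = 0 and Z = -1 is e⁻ — a beta-minus particle.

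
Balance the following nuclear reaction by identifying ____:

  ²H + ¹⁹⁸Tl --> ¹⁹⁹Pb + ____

neutron

Conserve mass number: 2 + 198 = 199 + A, so A = 1.
Conserve atomic number: 1 + 81 = 82 + Z, so Z = 0.
A = 1 and Z = 0 is ¹n — a neutron.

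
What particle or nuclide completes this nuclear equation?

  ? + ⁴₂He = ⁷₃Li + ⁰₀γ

Conserve mass number: A + 4 = 7 + 0, so A = 3.
Conserve atomic number: Z + 2 = 3 + 0, so Z = 1.
A = 3 and Z = 1 is ³₁H — a triton.

triton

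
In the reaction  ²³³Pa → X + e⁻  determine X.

Conserve mass number: 233 = A + 0, so A = 233.
Conserve atomic number: 91 = Z − 1, so Z = 92.
Z = 92 is uranium, so the species is ²³³U.

U-233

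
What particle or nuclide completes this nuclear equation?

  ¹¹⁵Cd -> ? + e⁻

In-115

Conserve mass number: 115 = A + 0, so A = 115.
Conserve atomic number: 48 = Z − 1, so Z = 49.
Z = 49 is indium, so the species is ¹¹⁵In.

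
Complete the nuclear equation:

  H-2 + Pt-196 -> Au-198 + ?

gamma ray

Conserve mass number: 2 + 196 = 198 + A, so A = 0.
Conserve atomic number: 1 + 78 = 79 + Z, so Z = 0.
A = 0 and Z = 0 is γ — a gamma ray.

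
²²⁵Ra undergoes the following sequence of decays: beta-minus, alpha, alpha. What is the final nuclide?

Start: (A, Z) = (225, 88).
After β⁻: (225, 89).
After α: (221, 87).
After α: (217, 85).
Z = 85 is astatine.

At-217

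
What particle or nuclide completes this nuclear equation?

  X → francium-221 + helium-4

Ac-225

Conserve mass number: A = 221 + 4, so A = 225.
Conserve atomic number: Z = 87 + 2, so Z = 89.
Z = 89 is actinium, so the species is actinium-225.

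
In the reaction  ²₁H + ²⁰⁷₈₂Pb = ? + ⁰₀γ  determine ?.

Bi-209

Conserve mass number: 2 + 207 = A + 0, so A = 209.
Conserve atomic number: 1 + 82 = Z + 0, so Z = 83.
Z = 83 is bismuth, so the species is ²⁰⁹₈₃Bi.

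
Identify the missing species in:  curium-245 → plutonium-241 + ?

alpha particle

Conserve mass number: 245 = 241 + A, so A = 4.
Conserve atomic number: 96 = 94 + Z, so Z = 2.
A = 4 and Z = 2 is helium-4 — an alpha particle.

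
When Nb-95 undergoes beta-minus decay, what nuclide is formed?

Mo-95

Beta-minus decay: mass number changes by +0, atomic number by +1.
A: 95 = 95; Z: 41 + 1 = 42.
Z = 42 is molybdenum, so the daughter is Mo-95.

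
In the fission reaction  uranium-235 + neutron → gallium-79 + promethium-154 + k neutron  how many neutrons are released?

3

Conserve mass number: 236 = 79 + 154 + k, so k = 236 − 233 = 3.
Check atomic number: 92 = 31 + 61 + 0 = 92. ✓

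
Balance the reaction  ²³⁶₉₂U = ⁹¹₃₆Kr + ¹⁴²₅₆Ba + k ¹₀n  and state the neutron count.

Conserve mass number: 236 = 91 + 142 + k, so k = 236 − 233 = 3.
Check atomic number: 92 = 36 + 56 + 0 = 92. ✓

3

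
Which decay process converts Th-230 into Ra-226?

alpha decay

ΔA = 226 − 230 = -4; ΔZ = 88 − 90 = -2.
A drops by 4 and Z drops by 2 — the signature of alpha emission.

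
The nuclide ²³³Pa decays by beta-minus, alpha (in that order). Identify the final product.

Th-229

Start: (A, Z) = (233, 91).
After β⁻: (233, 92).
After α: (229, 90).
Z = 90 is thorium.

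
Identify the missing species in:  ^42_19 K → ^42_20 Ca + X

beta-minus particle

Conserve mass number: 42 = 42 + A, so A = 0.
Conserve atomic number: 19 = 20 + Z, so Z = -1.
A = 0 and Z = -1 is ^0_-1 e — a beta-minus particle.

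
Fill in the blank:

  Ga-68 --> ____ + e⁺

Conserve mass number: 68 = A + 0, so A = 68.
Conserve atomic number: 31 = Z + 1, so Z = 30.
Z = 30 is zinc, so the species is Zn-68.

Zn-68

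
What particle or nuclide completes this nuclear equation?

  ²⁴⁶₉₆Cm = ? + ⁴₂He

Conserve mass number: 246 = A + 4, so A = 242.
Conserve atomic number: 96 = Z + 2, so Z = 94.
Z = 94 is plutonium, so the species is ²⁴²₉₄Pu.

Pu-242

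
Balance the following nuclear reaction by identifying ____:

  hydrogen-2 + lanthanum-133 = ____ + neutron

Ce-134

Conserve mass number: 2 + 133 = A + 1, so A = 134.
Conserve atomic number: 1 + 57 = Z + 0, so Z = 58.
Z = 58 is cerium, so the species is cerium-134.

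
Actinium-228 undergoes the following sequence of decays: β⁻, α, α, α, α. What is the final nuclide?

Pb-212

Start: (A, Z) = (228, 89).
After β⁻: (228, 90).
After α: (224, 88).
After α: (220, 86).
After α: (216, 84).
After α: (212, 82).
Z = 82 is lead.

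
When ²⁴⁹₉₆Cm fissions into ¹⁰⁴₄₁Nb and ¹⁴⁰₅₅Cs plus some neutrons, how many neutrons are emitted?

5

Conserve mass number: 249 = 104 + 140 + k, so k = 249 − 244 = 5.
Check atomic number: 96 = 41 + 55 + 0 = 96. ✓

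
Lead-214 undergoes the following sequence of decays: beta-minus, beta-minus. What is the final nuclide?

Po-214

Start: (A, Z) = (214, 82).
After β⁻: (214, 83).
After β⁻: (214, 84).
Z = 84 is polonium.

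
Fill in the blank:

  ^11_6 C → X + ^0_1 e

Conserve mass number: 11 = A + 0, so A = 11.
Conserve atomic number: 6 = Z + 1, so Z = 5.
Z = 5 is boron, so the species is ^11_5 B.

B-11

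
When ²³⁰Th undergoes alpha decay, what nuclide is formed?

Alpha decay: mass number changes by -4, atomic number by -2.
A: 230 − 4 = 226; Z: 90 − 2 = 88.
Z = 88 is radium, so the daughter is ²²⁶Ra.

Ra-226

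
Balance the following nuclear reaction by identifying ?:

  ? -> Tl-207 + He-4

Conserve mass number: A = 207 + 4, so A = 211.
Conserve atomic number: Z = 81 + 2, so Z = 83.
Z = 83 is bismuth, so the species is Bi-211.

Bi-211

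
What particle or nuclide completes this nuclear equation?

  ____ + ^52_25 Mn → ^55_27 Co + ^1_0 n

alpha particle

Conserve mass number: A + 52 = 55 + 1, so A = 4.
Conserve atomic number: Z + 25 = 27 + 0, so Z = 2.
A = 4 and Z = 2 is ^4_2 He — an alpha particle.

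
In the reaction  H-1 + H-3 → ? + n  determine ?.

Conserve mass number: 1 + 3 = A + 1, so A = 3.
Conserve atomic number: 1 + 1 = Z + 0, so Z = 2.
Z = 2 is helium, so the species is He-3.

He-3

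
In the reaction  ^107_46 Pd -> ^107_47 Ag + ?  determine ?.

beta-minus particle

Conserve mass number: 107 = 107 + A, so A = 0.
Conserve atomic number: 46 = 47 + Z, so Z = -1.
A = 0 and Z = -1 is ^0_-1 e — a beta-minus particle.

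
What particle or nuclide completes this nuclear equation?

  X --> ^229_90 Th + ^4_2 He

U-233

Conserve mass number: A = 229 + 4, so A = 233.
Conserve atomic number: Z = 90 + 2, so Z = 92.
Z = 92 is uranium, so the species is ^233_92 U.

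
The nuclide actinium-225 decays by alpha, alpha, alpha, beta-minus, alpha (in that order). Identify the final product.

Start: (A, Z) = (225, 89).
After α: (221, 87).
After α: (217, 85).
After α: (213, 83).
After β⁻: (213, 84).
After α: (209, 82).
Z = 82 is lead.

Pb-209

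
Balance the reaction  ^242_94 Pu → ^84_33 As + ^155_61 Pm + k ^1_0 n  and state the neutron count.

3

Conserve mass number: 242 = 84 + 155 + k, so k = 242 − 239 = 3.
Check atomic number: 94 = 33 + 61 + 0 = 94. ✓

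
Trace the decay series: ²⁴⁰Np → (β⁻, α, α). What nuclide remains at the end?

Start: (A, Z) = (240, 93).
After β⁻: (240, 94).
After α: (236, 92).
After α: (232, 90).
Z = 90 is thorium.

Th-232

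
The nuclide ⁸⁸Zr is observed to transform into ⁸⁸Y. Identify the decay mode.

ΔA = 88 − 88 = 0; ΔZ = 39 − 40 = -1.
A is unchanged and Z drops by 1 — a proton has become a neutron (β⁺ emission or electron capture).

beta-plus decay or electron capture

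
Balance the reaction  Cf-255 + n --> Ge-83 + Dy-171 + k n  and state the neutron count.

Conserve mass number: 256 = 83 + 171 + k, so k = 256 − 254 = 2.
Check atomic number: 98 = 32 + 66 + 0 = 98. ✓

2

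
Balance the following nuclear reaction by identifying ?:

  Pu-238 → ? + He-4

U-234

Conserve mass number: 238 = A + 4, so A = 234.
Conserve atomic number: 94 = Z + 2, so Z = 92.
Z = 92 is uranium, so the species is U-234.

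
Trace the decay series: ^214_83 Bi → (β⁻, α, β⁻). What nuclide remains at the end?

Start: (A, Z) = (214, 83).
After β⁻: (214, 84).
After α: (210, 82).
After β⁻: (210, 83).
Z = 83 is bismuth.

Bi-210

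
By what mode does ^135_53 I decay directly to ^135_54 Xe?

beta-minus decay

ΔA = 135 − 135 = 0; ΔZ = 54 − 53 = +1.
A is unchanged and Z rises by 1 — a neutron has become a proton (β⁻ decay).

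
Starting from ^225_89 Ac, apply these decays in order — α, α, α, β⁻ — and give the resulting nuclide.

Start: (A, Z) = (225, 89).
After α: (221, 87).
After α: (217, 85).
After α: (213, 83).
After β⁻: (213, 84).
Z = 84 is polonium.

Po-213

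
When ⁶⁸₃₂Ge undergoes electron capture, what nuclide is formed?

Electron capture: mass number changes by +0, atomic number by -1.
A: 68 = 68; Z: 32 − 1 = 31.
Z = 31 is gallium, so the daughter is ⁶⁸₃₁Ga.

Ga-68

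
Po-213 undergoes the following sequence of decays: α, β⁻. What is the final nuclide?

Start: (A, Z) = (213, 84).
After α: (209, 82).
After β⁻: (209, 83).
Z = 83 is bismuth.

Bi-209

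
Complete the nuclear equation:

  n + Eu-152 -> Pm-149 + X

Conserve mass number: 1 + 152 = 149 + A, so A = 4.
Conserve atomic number: 0 + 63 = 61 + Z, so Z = 2.
A = 4 and Z = 2 is He-4 — an alpha particle.

alpha particle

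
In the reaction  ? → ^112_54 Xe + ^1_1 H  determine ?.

Conserve mass number: A = 112 + 1, so A = 113.
Conserve atomic number: Z = 54 + 1, so Z = 55.
Z = 55 is caesium, so the species is ^113_55 Cs.

Cs-113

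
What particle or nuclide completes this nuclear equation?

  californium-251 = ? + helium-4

Conserve mass number: 251 = A + 4, so A = 247.
Conserve atomic number: 98 = Z + 2, so Z = 96.
Z = 96 is curium, so the species is curium-247.

Cm-247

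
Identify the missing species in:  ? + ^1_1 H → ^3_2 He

Conserve mass number: A + 1 = 3, so A = 2.
Conserve atomic number: Z + 1 = 2, so Z = 1.
A = 2 and Z = 1 is ^2_1 H — a deuteron.

deuteron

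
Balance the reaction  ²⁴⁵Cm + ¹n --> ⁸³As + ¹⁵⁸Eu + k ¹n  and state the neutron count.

5

Conserve mass number: 246 = 83 + 158 + k, so k = 246 − 241 = 5.
Check atomic number: 96 = 33 + 63 + 0 = 96. ✓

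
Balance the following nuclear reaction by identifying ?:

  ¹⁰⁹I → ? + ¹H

Conserve mass number: 109 = A + 1, so A = 108.
Conserve atomic number: 53 = Z + 1, so Z = 52.
Z = 52 is tellurium, so the species is ¹⁰⁸Te.

Te-108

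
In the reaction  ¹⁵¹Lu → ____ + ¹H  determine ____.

Yb-150

Conserve mass number: 151 = A + 1, so A = 150.
Conserve atomic number: 71 = Z + 1, so Z = 70.
Z = 70 is ytterbium, so the species is ¹⁵⁰Yb.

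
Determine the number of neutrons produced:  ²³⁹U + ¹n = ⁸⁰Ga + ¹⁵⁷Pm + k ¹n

3

Conserve mass number: 240 = 80 + 157 + k, so k = 240 − 237 = 3.
Check atomic number: 92 = 31 + 61 + 0 = 92. ✓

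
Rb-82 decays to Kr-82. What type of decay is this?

ΔA = 82 − 82 = 0; ΔZ = 36 − 37 = -1.
A is unchanged and Z drops by 1 — a proton has become a neutron (β⁺ emission or electron capture).

beta-plus decay or electron capture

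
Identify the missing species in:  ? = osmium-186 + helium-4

Pt-190

Conserve mass number: A = 186 + 4, so A = 190.
Conserve atomic number: Z = 76 + 2, so Z = 78.
Z = 78 is platinum, so the species is platinum-190.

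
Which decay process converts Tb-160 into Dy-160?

ΔA = 160 − 160 = 0; ΔZ = 66 − 65 = +1.
A is unchanged and Z rises by 1 — a neutron has become a proton (β⁻ decay).

beta-minus decay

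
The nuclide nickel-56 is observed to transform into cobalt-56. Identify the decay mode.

beta-plus decay or electron capture

ΔA = 56 − 56 = 0; ΔZ = 27 − 28 = -1.
A is unchanged and Z drops by 1 — a proton has become a neutron (β⁺ emission or electron capture).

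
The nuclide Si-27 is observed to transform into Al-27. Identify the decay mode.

ΔA = 27 − 27 = 0; ΔZ = 13 − 14 = -1.
A is unchanged and Z drops by 1 — a proton has become a neutron (β⁺ emission or electron capture).

beta-plus decay or electron capture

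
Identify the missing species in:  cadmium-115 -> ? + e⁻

In-115

Conserve mass number: 115 = A + 0, so A = 115.
Conserve atomic number: 48 = Z − 1, so Z = 49.
Z = 49 is indium, so the species is indium-115.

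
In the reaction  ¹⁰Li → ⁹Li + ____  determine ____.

neutron

Conserve mass number: 10 = 9 + A, so A = 1.
Conserve atomic number: 3 = 3 + Z, so Z = 0.
A = 1 and Z = 0 is ¹n — a neutron.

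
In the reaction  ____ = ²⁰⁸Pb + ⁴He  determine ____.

Po-212

Conserve mass number: A = 208 + 4, so A = 212.
Conserve atomic number: Z = 82 + 2, so Z = 84.
Z = 84 is polonium, so the species is ²¹²Po.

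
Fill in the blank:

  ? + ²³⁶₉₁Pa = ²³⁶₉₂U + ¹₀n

Conserve mass number: A + 236 = 236 + 1, so A = 1.
Conserve atomic number: Z + 91 = 92 + 0, so Z = 1.
A = 1 and Z = 1 is ¹₁H — a proton.

proton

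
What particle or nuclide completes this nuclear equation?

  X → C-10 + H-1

N-11

Conserve mass number: A = 10 + 1, so A = 11.
Conserve atomic number: Z = 6 + 1, so Z = 7.
Z = 7 is nitrogen, so the species is N-11.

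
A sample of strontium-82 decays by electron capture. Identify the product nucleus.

Rb-82

Electron capture: mass number changes by +0, atomic number by -1.
A: 82 = 82; Z: 38 − 1 = 37.
Z = 37 is rubidium, so the daughter is rubidium-82.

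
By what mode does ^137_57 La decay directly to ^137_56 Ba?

ΔA = 137 − 137 = 0; ΔZ = 56 − 57 = -1.
A is unchanged and Z drops by 1 — a proton has become a neutron (β⁺ emission or electron capture).

beta-plus decay or electron capture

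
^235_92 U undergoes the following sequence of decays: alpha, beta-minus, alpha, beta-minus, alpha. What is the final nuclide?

Start: (A, Z) = (235, 92).
After α: (231, 90).
After β⁻: (231, 91).
After α: (227, 89).
After β⁻: (227, 90).
After α: (223, 88).
Z = 88 is radium.

Ra-223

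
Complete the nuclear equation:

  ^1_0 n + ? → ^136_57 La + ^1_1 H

Conserve mass number: 1 + A = 136 + 1, so A = 136.
Conserve atomic number: 0 + Z = 57 + 1, so Z = 58.
Z = 58 is cerium, so the species is ^136_58 Ce.

Ce-136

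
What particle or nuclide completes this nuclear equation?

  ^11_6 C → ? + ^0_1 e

B-11

Conserve mass number: 11 = A + 0, so A = 11.
Conserve atomic number: 6 = Z + 1, so Z = 5.
Z = 5 is boron, so the species is ^11_5 B.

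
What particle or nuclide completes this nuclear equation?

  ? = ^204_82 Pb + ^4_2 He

Po-208

Conserve mass number: A = 204 + 4, so A = 208.
Conserve atomic number: Z = 82 + 2, so Z = 84.
Z = 84 is polonium, so the species is ^208_84 Po.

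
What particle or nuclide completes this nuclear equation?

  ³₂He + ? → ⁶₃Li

triton

Conserve mass number: 3 + A = 6, so A = 3.
Conserve atomic number: 2 + Z = 3, so Z = 1.
A = 3 and Z = 1 is ³₁H — a triton.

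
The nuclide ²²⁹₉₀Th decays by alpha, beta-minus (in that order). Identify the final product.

Start: (A, Z) = (229, 90).
After α: (225, 88).
After β⁻: (225, 89).
Z = 89 is actinium.

Ac-225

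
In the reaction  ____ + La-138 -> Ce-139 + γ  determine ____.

proton

Conserve mass number: A + 138 = 139 + 0, so A = 1.
Conserve atomic number: Z + 57 = 58 + 0, so Z = 1.
A = 1 and Z = 1 is H-1 — a proton.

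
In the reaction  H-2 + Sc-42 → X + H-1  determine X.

Conserve mass number: 2 + 42 = A + 1, so A = 43.
Conserve atomic number: 1 + 21 = Z + 1, so Z = 21.
Z = 21 is scandium, so the species is Sc-43.

Sc-43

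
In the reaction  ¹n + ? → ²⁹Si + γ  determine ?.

Si-28

Conserve mass number: 1 + A = 29 + 0, so A = 28.
Conserve atomic number: 0 + Z = 14 + 0, so Z = 14.
Z = 14 is silicon, so the species is ²⁸Si.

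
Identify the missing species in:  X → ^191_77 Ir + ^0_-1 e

Conserve mass number: A = 191 + 0, so A = 191.
Conserve atomic number: Z = 77 − 1, so Z = 76.
Z = 76 is osmium, so the species is ^191_76 Os.

Os-191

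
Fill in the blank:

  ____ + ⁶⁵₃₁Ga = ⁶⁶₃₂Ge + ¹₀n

Conserve mass number: A + 65 = 66 + 1, so A = 2.
Conserve atomic number: Z + 31 = 32 + 0, so Z = 1.
A = 2 and Z = 1 is ²₁H — a deuteron.

deuteron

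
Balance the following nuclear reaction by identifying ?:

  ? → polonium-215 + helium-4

Rn-219

Conserve mass number: A = 215 + 4, so A = 219.
Conserve atomic number: Z = 84 + 2, so Z = 86.
Z = 86 is radon, so the species is radon-219.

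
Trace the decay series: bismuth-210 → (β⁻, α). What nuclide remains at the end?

Pb-206

Start: (A, Z) = (210, 83).
After β⁻: (210, 84).
After α: (206, 82).
Z = 82 is lead.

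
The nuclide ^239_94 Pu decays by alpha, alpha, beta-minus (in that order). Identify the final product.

Start: (A, Z) = (239, 94).
After α: (235, 92).
After α: (231, 90).
After β⁻: (231, 91).
Z = 91 is protactinium.

Pa-231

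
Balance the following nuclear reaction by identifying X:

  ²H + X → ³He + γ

proton

Conserve mass number: 2 + A = 3 + 0, so A = 1.
Conserve atomic number: 1 + Z = 2 + 0, so Z = 1.
A = 1 and Z = 1 is ¹H — a proton.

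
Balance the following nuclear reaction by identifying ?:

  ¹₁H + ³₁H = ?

Conserve mass number: 1 + 3 = A, so A = 4.
Conserve atomic number: 1 + 1 = Z, so Z = 2.
A = 4 and Z = 2 is ⁴₂He — an alpha particle.

He-4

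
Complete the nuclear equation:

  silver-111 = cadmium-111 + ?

beta-minus particle

Conserve mass number: 111 = 111 + A, so A = 0.
Conserve atomic number: 47 = 48 + Z, so Z = -1.
A = 0 and Z = -1 is e⁻ — a beta-minus particle.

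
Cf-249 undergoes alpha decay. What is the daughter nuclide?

Alpha decay: mass number changes by -4, atomic number by -2.
A: 249 − 4 = 245; Z: 98 − 2 = 96.
Z = 96 is curium, so the daughter is Cm-245.

Cm-245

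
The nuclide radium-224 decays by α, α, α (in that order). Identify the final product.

Start: (A, Z) = (224, 88).
After α: (220, 86).
After α: (216, 84).
After α: (212, 82).
Z = 82 is lead.

Pb-212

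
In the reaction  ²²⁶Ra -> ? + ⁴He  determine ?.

Rn-222

Conserve mass number: 226 = A + 4, so A = 222.
Conserve atomic number: 88 = Z + 2, so Z = 86.
Z = 86 is radon, so the species is ²²²Rn.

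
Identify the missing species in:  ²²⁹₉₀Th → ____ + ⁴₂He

Conserve mass number: 229 = A + 4, so A = 225.
Conserve atomic number: 90 = Z + 2, so Z = 88.
Z = 88 is radium, so the species is ²²⁵₈₈Ra.

Ra-225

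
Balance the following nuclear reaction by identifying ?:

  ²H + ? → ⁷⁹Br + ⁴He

Conserve mass number: 2 + A = 79 + 4, so A = 81.
Conserve atomic number: 1 + Z = 35 + 2, so Z = 36.
Z = 36 is krypton, so the species is ⁸¹Kr.

Kr-81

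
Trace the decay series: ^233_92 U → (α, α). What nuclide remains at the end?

Start: (A, Z) = (233, 92).
After α: (229, 90).
After α: (225, 88).
Z = 88 is radium.

Ra-225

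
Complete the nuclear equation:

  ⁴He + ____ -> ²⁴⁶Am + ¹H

Pu-243

Conserve mass number: 4 + A = 246 + 1, so A = 243.
Conserve atomic number: 2 + Z = 95 + 1, so Z = 94.
Z = 94 is plutonium, so the species is ²⁴³Pu.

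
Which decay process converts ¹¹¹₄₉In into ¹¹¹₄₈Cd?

ΔA = 111 − 111 = 0; ΔZ = 48 − 49 = -1.
A is unchanged and Z drops by 1 — a proton has become a neutron (β⁺ emission or electron capture).

beta-plus decay or electron capture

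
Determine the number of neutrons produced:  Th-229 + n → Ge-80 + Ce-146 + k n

Conserve mass number: 230 = 80 + 146 + k, so k = 230 − 226 = 4.
Check atomic number: 90 = 32 + 58 + 0 = 90. ✓

4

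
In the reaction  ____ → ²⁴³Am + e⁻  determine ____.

Conserve mass number: A = 243 + 0, so A = 243.
Conserve atomic number: Z = 95 − 1, so Z = 94.
Z = 94 is plutonium, so the species is ²⁴³Pu.

Pu-243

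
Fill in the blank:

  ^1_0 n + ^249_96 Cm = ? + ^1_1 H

Conserve mass number: 1 + 249 = A + 1, so A = 249.
Conserve atomic number: 0 + 96 = Z + 1, so Z = 95.
Z = 95 is americium, so the species is ^249_95 Am.

Am-249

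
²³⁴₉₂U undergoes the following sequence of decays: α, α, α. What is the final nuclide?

Start: (A, Z) = (234, 92).
After α: (230, 90).
After α: (226, 88).
After α: (222, 86).
Z = 86 is radon.

Rn-222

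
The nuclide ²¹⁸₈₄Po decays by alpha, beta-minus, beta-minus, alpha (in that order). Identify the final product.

Start: (A, Z) = (218, 84).
After α: (214, 82).
After β⁻: (214, 83).
After β⁻: (214, 84).
After α: (210, 82).
Z = 82 is lead.

Pb-210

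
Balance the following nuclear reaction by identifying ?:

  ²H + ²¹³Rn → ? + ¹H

Rn-214

Conserve mass number: 2 + 213 = A + 1, so A = 214.
Conserve atomic number: 1 + 86 = Z + 1, so Z = 86.
Z = 86 is radon, so the species is ²¹⁴Rn.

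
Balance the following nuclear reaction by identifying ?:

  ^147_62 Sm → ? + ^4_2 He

Nd-143

Conserve mass number: 147 = A + 4, so A = 143.
Conserve atomic number: 62 = Z + 2, so Z = 60.
Z = 60 is neodymium, so the species is ^143_60 Nd.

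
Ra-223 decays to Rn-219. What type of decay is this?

ΔA = 219 − 223 = -4; ΔZ = 86 − 88 = -2.
A drops by 4 and Z drops by 2 — the signature of alpha emission.

alpha decay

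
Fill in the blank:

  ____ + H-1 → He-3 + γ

deuteron

Conserve mass number: A + 1 = 3 + 0, so A = 2.
Conserve atomic number: Z + 1 = 2 + 0, so Z = 1.
A = 2 and Z = 1 is H-2 — a deuteron.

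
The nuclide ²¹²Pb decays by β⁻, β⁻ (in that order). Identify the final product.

Start: (A, Z) = (212, 82).
After β⁻: (212, 83).
After β⁻: (212, 84).
Z = 84 is polonium.

Po-212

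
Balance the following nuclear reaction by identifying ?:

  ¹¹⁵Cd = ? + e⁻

Conserve mass number: 115 = A + 0, so A = 115.
Conserve atomic number: 48 = Z − 1, so Z = 49.
Z = 49 is indium, so the species is ¹¹⁵In.

In-115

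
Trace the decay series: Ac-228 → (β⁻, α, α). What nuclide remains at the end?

Rn-220

Start: (A, Z) = (228, 89).
After β⁻: (228, 90).
After α: (224, 88).
After α: (220, 86).
Z = 86 is radon.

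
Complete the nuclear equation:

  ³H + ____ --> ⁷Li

alpha particle

Conserve mass number: 3 + A = 7, so A = 4.
Conserve atomic number: 1 + Z = 3, so Z = 2.
A = 4 and Z = 2 is ⁴He — an alpha particle.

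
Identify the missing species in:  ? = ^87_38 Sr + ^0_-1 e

Rb-87

Conserve mass number: A = 87 + 0, so A = 87.
Conserve atomic number: Z = 38 − 1, so Z = 37.
Z = 37 is rubidium, so the species is ^87_37 Rb.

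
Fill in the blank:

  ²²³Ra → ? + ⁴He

Rn-219

Conserve mass number: 223 = A + 4, so A = 219.
Conserve atomic number: 88 = Z + 2, so Z = 86.
Z = 86 is radon, so the species is ²¹⁹Rn.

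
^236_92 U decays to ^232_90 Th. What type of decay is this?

alpha decay

ΔA = 232 − 236 = -4; ΔZ = 90 − 92 = -2.
A drops by 4 and Z drops by 2 — the signature of alpha emission.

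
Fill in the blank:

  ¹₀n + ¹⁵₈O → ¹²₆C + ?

alpha particle

Conserve mass number: 1 + 15 = 12 + A, so A = 4.
Conserve atomic number: 0 + 8 = 6 + Z, so Z = 2.
A = 4 and Z = 2 is ⁴₂He — an alpha particle.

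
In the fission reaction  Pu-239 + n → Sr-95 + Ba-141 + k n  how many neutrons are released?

Conserve mass number: 240 = 95 + 141 + k, so k = 240 − 236 = 4.
Check atomic number: 94 = 38 + 56 + 0 = 94. ✓

4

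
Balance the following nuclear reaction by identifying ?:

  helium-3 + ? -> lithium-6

Conserve mass number: 3 + A = 6, so A = 3.
Conserve atomic number: 2 + Z = 3, so Z = 1.
A = 3 and Z = 1 is hydrogen-3 — a triton.

triton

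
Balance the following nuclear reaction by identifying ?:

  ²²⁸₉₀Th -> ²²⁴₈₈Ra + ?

Conserve mass number: 228 = 224 + A, so A = 4.
Conserve atomic number: 90 = 88 + Z, so Z = 2.
A = 4 and Z = 2 is ⁴₂He — an alpha particle.

alpha particle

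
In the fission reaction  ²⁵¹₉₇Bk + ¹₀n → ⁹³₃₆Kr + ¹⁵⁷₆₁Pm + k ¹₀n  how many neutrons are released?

2

Conserve mass number: 252 = 93 + 157 + k, so k = 252 − 250 = 2.
Check atomic number: 97 = 36 + 61 + 0 = 97. ✓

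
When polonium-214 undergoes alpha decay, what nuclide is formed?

Pb-210

Alpha decay: mass number changes by -4, atomic number by -2.
A: 214 − 4 = 210; Z: 84 − 2 = 82.
Z = 82 is lead, so the daughter is lead-210.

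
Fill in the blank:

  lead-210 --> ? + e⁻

Bi-210

Conserve mass number: 210 = A + 0, so A = 210.
Conserve atomic number: 82 = Z − 1, so Z = 83.
Z = 83 is bismuth, so the species is bismuth-210.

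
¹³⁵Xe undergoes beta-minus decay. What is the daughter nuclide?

Cs-135

Beta-minus decay: mass number changes by +0, atomic number by +1.
A: 135 = 135; Z: 54 + 1 = 55.
Z = 55 is caesium, so the daughter is ¹³⁵Cs.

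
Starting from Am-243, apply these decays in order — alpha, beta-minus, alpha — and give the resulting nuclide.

Start: (A, Z) = (243, 95).
After α: (239, 93).
After β⁻: (239, 94).
After α: (235, 92).
Z = 92 is uranium.

U-235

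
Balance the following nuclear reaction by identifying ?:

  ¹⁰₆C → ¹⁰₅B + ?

positron

Conserve mass number: 10 = 10 + A, so A = 0.
Conserve atomic number: 6 = 5 + Z, so Z = 1.
A = 0 and Z = 1 is ⁰₁e — a positron.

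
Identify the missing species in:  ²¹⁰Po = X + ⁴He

Conserve mass number: 210 = A + 4, so A = 206.
Conserve atomic number: 84 = Z + 2, so Z = 82.
Z = 82 is lead, so the species is ²⁰⁶Pb.

Pb-206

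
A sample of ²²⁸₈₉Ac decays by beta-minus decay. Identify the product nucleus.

Th-228

Beta-minus decay: mass number changes by +0, atomic number by +1.
A: 228 = 228; Z: 89 + 1 = 90.
Z = 90 is thorium, so the daughter is ²²⁸₉₀Th.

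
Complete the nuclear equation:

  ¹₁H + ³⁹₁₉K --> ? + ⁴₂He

Conserve mass number: 1 + 39 = A + 4, so A = 36.
Conserve atomic number: 1 + 19 = Z + 2, so Z = 18.
Z = 18 is argon, so the species is ³⁶₁₈Ar.

Ar-36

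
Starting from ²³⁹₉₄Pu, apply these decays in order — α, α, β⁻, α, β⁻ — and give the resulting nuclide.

Start: (A, Z) = (239, 94).
After α: (235, 92).
After α: (231, 90).
After β⁻: (231, 91).
After α: (227, 89).
After β⁻: (227, 90).
Z = 90 is thorium.

Th-227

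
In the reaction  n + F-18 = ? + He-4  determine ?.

Conserve mass number: 1 + 18 = A + 4, so A = 15.
Conserve atomic number: 0 + 9 = Z + 2, so Z = 7.
Z = 7 is nitrogen, so the species is N-15.

N-15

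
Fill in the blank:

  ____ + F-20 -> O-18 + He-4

Conserve mass number: A + 20 = 18 + 4, so A = 2.
Conserve atomic number: Z + 9 = 8 + 2, so Z = 1.
A = 2 and Z = 1 is H-2 — a deuteron.

deuteron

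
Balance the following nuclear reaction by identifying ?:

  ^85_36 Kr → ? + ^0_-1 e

Conserve mass number: 85 = A + 0, so A = 85.
Conserve atomic number: 36 = Z − 1, so Z = 37.
Z = 37 is rubidium, so the species is ^85_37 Rb.

Rb-85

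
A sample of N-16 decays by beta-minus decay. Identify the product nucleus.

Beta-minus decay: mass number changes by +0, atomic number by +1.
A: 16 = 16; Z: 7 + 1 = 8.
Z = 8 is oxygen, so the daughter is O-16.

O-16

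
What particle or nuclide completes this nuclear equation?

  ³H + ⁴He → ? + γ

Conserve mass number: 3 + 4 = A + 0, so A = 7.
Conserve atomic number: 1 + 2 = Z + 0, so Z = 3.
Z = 3 is lithium, so the species is ⁷Li.

Li-7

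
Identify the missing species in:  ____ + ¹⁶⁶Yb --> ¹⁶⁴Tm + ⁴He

Conserve mass number: A + 166 = 164 + 4, so A = 2.
Conserve atomic number: Z + 70 = 69 + 2, so Z = 1.
A = 2 and Z = 1 is ²H — a deuteron.

deuteron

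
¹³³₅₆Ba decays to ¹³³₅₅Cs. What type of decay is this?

beta-plus decay or electron capture

ΔA = 133 − 133 = 0; ΔZ = 55 − 56 = -1.
A is unchanged and Z drops by 1 — a proton has become a neutron (β⁺ emission or electron capture).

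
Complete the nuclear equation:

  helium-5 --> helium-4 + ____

neutron

Conserve mass number: 5 = 4 + A, so A = 1.
Conserve atomic number: 2 = 2 + Z, so Z = 0.
A = 1 and Z = 0 is neutron — a neutron.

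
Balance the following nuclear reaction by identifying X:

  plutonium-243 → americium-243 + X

Conserve mass number: 243 = 243 + A, so A = 0.
Conserve atomic number: 94 = 95 + Z, so Z = -1.
A = 0 and Z = -1 is e⁻ — a beta-minus particle.

beta-minus particle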